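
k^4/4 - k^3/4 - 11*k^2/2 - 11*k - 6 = (k/2 + 1/2)*(k/2 + 1)*(k - 6)*(k + 2)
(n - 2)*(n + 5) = n^2 + 3*n - 10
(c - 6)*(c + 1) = c^2 - 5*c - 6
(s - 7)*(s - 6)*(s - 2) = s^3 - 15*s^2 + 68*s - 84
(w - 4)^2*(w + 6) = w^3 - 2*w^2 - 32*w + 96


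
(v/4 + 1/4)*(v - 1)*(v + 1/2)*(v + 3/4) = v^4/4 + 5*v^3/16 - 5*v^2/32 - 5*v/16 - 3/32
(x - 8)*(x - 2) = x^2 - 10*x + 16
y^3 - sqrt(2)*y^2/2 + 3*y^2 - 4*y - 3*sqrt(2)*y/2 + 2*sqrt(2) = (y - 1)*(y + 4)*(y - sqrt(2)/2)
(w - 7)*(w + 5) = w^2 - 2*w - 35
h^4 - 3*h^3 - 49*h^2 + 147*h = h*(h - 7)*(h - 3)*(h + 7)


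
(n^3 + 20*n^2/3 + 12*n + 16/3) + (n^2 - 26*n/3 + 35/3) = n^3 + 23*n^2/3 + 10*n/3 + 17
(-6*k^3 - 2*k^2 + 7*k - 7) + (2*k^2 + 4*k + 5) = -6*k^3 + 11*k - 2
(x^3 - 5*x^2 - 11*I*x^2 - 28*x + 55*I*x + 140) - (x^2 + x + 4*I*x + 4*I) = x^3 - 6*x^2 - 11*I*x^2 - 29*x + 51*I*x + 140 - 4*I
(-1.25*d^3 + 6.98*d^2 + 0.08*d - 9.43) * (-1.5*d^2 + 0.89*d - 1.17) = 1.875*d^5 - 11.5825*d^4 + 7.5547*d^3 + 6.0496*d^2 - 8.4863*d + 11.0331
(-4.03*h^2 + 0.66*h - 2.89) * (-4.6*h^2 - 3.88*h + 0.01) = 18.538*h^4 + 12.6004*h^3 + 10.6929*h^2 + 11.2198*h - 0.0289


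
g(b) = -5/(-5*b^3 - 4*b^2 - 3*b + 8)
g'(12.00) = 0.00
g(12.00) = 0.00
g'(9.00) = 0.00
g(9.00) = 0.00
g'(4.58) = -0.01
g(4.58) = 0.01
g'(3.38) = -0.02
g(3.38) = 0.02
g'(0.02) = -0.25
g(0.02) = -0.63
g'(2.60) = -0.05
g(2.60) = 0.04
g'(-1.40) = -0.32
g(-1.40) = -0.28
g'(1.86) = -0.18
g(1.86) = 0.11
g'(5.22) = -0.00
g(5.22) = 0.01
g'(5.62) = -0.00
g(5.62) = 0.00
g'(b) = -5*(15*b^2 + 8*b + 3)/(-5*b^3 - 4*b^2 - 3*b + 8)^2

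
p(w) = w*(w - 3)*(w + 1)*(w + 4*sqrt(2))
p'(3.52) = 192.65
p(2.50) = -35.69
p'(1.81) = -9.13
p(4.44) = 351.18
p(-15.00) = 35317.09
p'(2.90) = 89.83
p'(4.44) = 422.31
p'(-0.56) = 1.80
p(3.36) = 47.55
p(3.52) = 75.92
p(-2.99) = -95.05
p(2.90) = -9.68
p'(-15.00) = -10619.18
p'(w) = w*(w - 3)*(w + 1) + w*(w - 3)*(w + 4*sqrt(2)) + w*(w + 1)*(w + 4*sqrt(2)) + (w - 3)*(w + 1)*(w + 4*sqrt(2)) = 4*w^3 - 6*w^2 + 12*sqrt(2)*w^2 - 16*sqrt(2)*w - 6*w - 12*sqrt(2)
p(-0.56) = 4.47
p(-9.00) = 2888.48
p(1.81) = -45.19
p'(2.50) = 42.53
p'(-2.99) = 59.78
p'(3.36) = 162.43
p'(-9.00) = -1786.71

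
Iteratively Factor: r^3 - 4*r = (r + 2)*(r^2 - 2*r) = r*(r + 2)*(r - 2)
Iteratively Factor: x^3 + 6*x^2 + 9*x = (x + 3)*(x^2 + 3*x) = x*(x + 3)*(x + 3)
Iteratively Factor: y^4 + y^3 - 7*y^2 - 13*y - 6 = (y - 3)*(y^3 + 4*y^2 + 5*y + 2) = (y - 3)*(y + 1)*(y^2 + 3*y + 2) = (y - 3)*(y + 1)^2*(y + 2)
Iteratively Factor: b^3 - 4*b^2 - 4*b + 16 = (b - 2)*(b^2 - 2*b - 8) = (b - 2)*(b + 2)*(b - 4)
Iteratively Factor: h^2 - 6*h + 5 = (h - 1)*(h - 5)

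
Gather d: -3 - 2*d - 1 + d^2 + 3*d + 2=d^2 + d - 2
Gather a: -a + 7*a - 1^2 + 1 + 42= 6*a + 42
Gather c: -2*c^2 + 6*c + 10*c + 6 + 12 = -2*c^2 + 16*c + 18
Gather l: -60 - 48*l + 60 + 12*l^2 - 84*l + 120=12*l^2 - 132*l + 120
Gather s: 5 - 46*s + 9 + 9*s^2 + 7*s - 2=9*s^2 - 39*s + 12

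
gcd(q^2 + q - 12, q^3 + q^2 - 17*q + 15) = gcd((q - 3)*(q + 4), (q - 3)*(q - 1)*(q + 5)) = q - 3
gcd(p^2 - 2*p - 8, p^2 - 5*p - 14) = p + 2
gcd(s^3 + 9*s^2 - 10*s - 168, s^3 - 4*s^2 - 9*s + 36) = s - 4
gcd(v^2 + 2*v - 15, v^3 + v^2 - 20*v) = v + 5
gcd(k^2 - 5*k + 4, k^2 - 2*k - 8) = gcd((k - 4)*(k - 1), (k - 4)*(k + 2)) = k - 4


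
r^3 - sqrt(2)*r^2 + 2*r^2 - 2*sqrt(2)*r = r*(r + 2)*(r - sqrt(2))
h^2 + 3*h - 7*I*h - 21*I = (h + 3)*(h - 7*I)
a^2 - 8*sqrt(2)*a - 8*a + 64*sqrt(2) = (a - 8)*(a - 8*sqrt(2))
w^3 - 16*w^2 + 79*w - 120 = (w - 8)*(w - 5)*(w - 3)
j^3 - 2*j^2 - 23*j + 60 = (j - 4)*(j - 3)*(j + 5)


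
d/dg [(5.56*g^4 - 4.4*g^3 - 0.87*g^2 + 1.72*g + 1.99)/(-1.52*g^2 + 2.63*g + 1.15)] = (-16.9024*g^5 + 50.5564*g^4 + 2.432*g^3 - 14.8537*g^2 + 4.0486*g - 3.2557)/(2.3104*g^4 - 7.9952*g^3 + 3.4209*g^2 + 6.049*g + 1.3225)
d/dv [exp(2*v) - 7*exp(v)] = (2*exp(v) - 7)*exp(v)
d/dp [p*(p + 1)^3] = (p + 1)^2*(4*p + 1)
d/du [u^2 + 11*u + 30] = 2*u + 11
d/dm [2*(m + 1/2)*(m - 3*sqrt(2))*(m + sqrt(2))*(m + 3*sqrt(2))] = 8*m^3 + 3*m^2 + 6*sqrt(2)*m^2 - 72*m + 2*sqrt(2)*m - 36*sqrt(2) - 18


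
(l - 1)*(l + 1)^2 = l^3 + l^2 - l - 1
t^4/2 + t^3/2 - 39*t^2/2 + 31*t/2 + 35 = (t/2 + 1/2)*(t - 5)*(t - 2)*(t + 7)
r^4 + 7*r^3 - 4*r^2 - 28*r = r*(r - 2)*(r + 2)*(r + 7)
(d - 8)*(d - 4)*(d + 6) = d^3 - 6*d^2 - 40*d + 192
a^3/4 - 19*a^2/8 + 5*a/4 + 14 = (a/4 + 1/2)*(a - 8)*(a - 7/2)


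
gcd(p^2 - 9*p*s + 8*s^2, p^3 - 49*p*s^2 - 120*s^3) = p - 8*s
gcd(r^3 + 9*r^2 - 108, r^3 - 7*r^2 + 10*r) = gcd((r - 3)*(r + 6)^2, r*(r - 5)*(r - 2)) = 1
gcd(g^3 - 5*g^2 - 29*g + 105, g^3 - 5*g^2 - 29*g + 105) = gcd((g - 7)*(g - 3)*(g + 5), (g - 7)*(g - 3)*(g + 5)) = g^3 - 5*g^2 - 29*g + 105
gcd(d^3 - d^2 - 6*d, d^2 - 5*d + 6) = d - 3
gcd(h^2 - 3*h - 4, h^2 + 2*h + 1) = h + 1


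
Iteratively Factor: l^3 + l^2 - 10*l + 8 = (l + 4)*(l^2 - 3*l + 2) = (l - 2)*(l + 4)*(l - 1)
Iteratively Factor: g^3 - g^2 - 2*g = (g - 2)*(g^2 + g) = g*(g - 2)*(g + 1)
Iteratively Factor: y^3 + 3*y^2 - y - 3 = (y + 1)*(y^2 + 2*y - 3) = (y + 1)*(y + 3)*(y - 1)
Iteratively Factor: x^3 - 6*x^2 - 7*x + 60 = (x - 4)*(x^2 - 2*x - 15) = (x - 5)*(x - 4)*(x + 3)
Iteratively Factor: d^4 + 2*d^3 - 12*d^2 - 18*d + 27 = (d - 1)*(d^3 + 3*d^2 - 9*d - 27) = (d - 1)*(d + 3)*(d^2 - 9) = (d - 3)*(d - 1)*(d + 3)*(d + 3)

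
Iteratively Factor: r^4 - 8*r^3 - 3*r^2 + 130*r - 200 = (r + 4)*(r^3 - 12*r^2 + 45*r - 50) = (r - 2)*(r + 4)*(r^2 - 10*r + 25) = (r - 5)*(r - 2)*(r + 4)*(r - 5)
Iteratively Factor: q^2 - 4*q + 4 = (q - 2)*(q - 2)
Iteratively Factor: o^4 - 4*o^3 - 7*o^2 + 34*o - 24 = (o + 3)*(o^3 - 7*o^2 + 14*o - 8) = (o - 2)*(o + 3)*(o^2 - 5*o + 4) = (o - 2)*(o - 1)*(o + 3)*(o - 4)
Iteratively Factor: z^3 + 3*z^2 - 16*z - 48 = (z + 3)*(z^2 - 16) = (z - 4)*(z + 3)*(z + 4)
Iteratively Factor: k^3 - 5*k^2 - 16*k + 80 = (k - 4)*(k^2 - k - 20) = (k - 5)*(k - 4)*(k + 4)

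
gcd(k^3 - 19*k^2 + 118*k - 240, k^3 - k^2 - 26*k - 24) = k - 6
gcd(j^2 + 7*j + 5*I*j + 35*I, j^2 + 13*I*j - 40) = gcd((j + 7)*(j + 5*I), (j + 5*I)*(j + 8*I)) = j + 5*I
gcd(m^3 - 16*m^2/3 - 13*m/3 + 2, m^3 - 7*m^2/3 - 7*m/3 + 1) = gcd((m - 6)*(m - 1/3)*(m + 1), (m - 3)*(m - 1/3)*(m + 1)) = m^2 + 2*m/3 - 1/3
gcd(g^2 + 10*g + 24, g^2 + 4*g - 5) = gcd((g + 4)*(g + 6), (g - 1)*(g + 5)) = 1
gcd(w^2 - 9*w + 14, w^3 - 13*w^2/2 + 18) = w - 2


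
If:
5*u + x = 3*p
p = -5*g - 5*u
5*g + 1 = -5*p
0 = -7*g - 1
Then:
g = -1/7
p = -2/35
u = 27/175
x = -33/35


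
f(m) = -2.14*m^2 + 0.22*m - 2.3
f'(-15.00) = 64.42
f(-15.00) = -487.10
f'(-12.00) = 51.58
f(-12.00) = -313.10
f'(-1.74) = 7.67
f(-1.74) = -9.16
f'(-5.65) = 24.40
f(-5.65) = -71.86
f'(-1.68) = 7.41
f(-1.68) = -8.71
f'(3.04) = -12.79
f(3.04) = -21.41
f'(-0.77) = 3.52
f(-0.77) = -3.74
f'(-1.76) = 7.75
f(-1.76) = -9.32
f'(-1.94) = 8.52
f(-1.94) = -10.78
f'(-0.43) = 2.06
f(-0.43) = -2.79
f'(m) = 0.22 - 4.28*m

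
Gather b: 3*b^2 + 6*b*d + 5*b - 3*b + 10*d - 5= 3*b^2 + b*(6*d + 2) + 10*d - 5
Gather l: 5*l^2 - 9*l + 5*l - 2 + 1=5*l^2 - 4*l - 1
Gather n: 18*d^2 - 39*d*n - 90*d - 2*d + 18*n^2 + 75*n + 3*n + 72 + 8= 18*d^2 - 92*d + 18*n^2 + n*(78 - 39*d) + 80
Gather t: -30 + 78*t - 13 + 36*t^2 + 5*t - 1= 36*t^2 + 83*t - 44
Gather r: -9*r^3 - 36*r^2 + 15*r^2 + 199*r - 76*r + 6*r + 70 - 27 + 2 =-9*r^3 - 21*r^2 + 129*r + 45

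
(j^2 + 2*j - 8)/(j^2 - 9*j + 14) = (j + 4)/(j - 7)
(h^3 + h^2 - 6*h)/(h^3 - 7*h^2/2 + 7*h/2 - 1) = 2*h*(h + 3)/(2*h^2 - 3*h + 1)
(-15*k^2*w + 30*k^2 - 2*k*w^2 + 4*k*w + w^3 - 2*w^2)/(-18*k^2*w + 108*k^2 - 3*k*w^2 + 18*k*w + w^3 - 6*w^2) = (-5*k*w + 10*k + w^2 - 2*w)/(-6*k*w + 36*k + w^2 - 6*w)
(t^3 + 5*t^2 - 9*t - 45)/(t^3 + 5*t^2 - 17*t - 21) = (t^2 + 8*t + 15)/(t^2 + 8*t + 7)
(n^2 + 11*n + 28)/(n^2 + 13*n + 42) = (n + 4)/(n + 6)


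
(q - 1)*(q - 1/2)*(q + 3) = q^3 + 3*q^2/2 - 4*q + 3/2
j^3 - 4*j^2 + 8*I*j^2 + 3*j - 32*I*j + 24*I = (j - 3)*(j - 1)*(j + 8*I)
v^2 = v^2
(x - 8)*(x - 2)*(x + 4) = x^3 - 6*x^2 - 24*x + 64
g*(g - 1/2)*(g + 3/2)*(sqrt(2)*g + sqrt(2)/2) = sqrt(2)*g^4 + 3*sqrt(2)*g^3/2 - sqrt(2)*g^2/4 - 3*sqrt(2)*g/8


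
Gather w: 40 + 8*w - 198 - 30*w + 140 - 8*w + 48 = 30 - 30*w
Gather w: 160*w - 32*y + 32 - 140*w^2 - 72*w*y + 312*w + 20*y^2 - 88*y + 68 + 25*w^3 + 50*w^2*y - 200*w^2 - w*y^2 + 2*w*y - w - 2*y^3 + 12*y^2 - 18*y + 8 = 25*w^3 + w^2*(50*y - 340) + w*(-y^2 - 70*y + 471) - 2*y^3 + 32*y^2 - 138*y + 108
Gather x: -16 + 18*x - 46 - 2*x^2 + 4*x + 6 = -2*x^2 + 22*x - 56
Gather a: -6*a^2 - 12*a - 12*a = -6*a^2 - 24*a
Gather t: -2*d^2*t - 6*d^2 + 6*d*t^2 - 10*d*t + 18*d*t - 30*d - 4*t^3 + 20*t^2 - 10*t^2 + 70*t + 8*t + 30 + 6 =-6*d^2 - 30*d - 4*t^3 + t^2*(6*d + 10) + t*(-2*d^2 + 8*d + 78) + 36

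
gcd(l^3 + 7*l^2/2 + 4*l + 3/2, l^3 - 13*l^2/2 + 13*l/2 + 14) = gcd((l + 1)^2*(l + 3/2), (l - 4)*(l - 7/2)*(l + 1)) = l + 1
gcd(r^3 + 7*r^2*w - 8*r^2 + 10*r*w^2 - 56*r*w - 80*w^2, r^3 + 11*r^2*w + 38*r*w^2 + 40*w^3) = r^2 + 7*r*w + 10*w^2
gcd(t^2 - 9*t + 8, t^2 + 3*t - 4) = t - 1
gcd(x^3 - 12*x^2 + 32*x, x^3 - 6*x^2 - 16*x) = x^2 - 8*x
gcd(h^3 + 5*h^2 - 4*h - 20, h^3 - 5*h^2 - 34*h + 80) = h^2 + 3*h - 10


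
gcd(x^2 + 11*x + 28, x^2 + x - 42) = x + 7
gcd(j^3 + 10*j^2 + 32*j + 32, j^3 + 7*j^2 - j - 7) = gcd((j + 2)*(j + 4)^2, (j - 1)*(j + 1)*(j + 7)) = 1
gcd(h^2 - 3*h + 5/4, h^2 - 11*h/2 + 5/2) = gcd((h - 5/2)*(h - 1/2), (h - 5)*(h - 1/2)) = h - 1/2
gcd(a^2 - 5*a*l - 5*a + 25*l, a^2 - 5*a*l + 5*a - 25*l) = a - 5*l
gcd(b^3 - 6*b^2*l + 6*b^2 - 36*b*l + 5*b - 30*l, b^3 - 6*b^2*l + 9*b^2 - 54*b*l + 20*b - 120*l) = b^2 - 6*b*l + 5*b - 30*l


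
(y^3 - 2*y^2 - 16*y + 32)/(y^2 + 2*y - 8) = y - 4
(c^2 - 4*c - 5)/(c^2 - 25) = (c + 1)/(c + 5)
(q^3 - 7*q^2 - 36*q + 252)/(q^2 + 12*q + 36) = (q^2 - 13*q + 42)/(q + 6)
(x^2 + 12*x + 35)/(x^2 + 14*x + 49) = (x + 5)/(x + 7)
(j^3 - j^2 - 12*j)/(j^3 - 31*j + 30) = j*(j^2 - j - 12)/(j^3 - 31*j + 30)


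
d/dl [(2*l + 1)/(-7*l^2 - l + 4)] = (-14*l^2 - 2*l + (2*l + 1)*(14*l + 1) + 8)/(7*l^2 + l - 4)^2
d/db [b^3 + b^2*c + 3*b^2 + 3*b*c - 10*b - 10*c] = 3*b^2 + 2*b*c + 6*b + 3*c - 10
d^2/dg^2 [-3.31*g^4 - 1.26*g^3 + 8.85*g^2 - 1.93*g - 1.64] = -39.72*g^2 - 7.56*g + 17.7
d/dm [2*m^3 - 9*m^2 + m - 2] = 6*m^2 - 18*m + 1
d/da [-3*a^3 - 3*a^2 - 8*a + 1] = -9*a^2 - 6*a - 8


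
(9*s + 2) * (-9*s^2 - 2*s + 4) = -81*s^3 - 36*s^2 + 32*s + 8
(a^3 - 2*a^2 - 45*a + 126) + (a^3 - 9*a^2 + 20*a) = 2*a^3 - 11*a^2 - 25*a + 126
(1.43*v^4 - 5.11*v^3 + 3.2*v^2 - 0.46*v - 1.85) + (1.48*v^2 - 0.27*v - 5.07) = 1.43*v^4 - 5.11*v^3 + 4.68*v^2 - 0.73*v - 6.92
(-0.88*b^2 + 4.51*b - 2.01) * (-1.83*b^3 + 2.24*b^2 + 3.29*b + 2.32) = 1.6104*b^5 - 10.2245*b^4 + 10.8855*b^3 + 8.2939*b^2 + 3.8503*b - 4.6632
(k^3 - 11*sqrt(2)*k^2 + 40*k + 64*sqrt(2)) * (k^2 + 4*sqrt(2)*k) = k^5 - 7*sqrt(2)*k^4 - 48*k^3 + 224*sqrt(2)*k^2 + 512*k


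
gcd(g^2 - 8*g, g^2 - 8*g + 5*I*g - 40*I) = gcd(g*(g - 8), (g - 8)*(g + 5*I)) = g - 8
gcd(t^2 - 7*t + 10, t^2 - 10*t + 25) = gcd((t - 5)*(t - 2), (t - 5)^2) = t - 5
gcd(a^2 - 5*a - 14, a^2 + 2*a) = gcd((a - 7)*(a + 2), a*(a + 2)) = a + 2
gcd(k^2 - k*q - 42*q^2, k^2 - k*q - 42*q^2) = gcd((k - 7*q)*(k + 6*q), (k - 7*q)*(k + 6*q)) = -k^2 + k*q + 42*q^2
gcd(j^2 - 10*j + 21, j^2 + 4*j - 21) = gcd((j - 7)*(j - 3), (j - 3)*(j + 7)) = j - 3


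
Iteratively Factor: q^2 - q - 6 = (q - 3)*(q + 2)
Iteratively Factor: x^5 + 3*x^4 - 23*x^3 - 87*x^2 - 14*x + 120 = (x - 1)*(x^4 + 4*x^3 - 19*x^2 - 106*x - 120) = (x - 1)*(x + 3)*(x^3 + x^2 - 22*x - 40) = (x - 1)*(x + 3)*(x + 4)*(x^2 - 3*x - 10) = (x - 5)*(x - 1)*(x + 3)*(x + 4)*(x + 2)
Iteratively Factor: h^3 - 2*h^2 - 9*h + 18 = (h - 2)*(h^2 - 9) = (h - 2)*(h + 3)*(h - 3)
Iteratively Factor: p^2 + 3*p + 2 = (p + 1)*(p + 2)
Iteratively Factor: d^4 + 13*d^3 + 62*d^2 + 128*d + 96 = (d + 2)*(d^3 + 11*d^2 + 40*d + 48) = (d + 2)*(d + 4)*(d^2 + 7*d + 12) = (d + 2)*(d + 4)^2*(d + 3)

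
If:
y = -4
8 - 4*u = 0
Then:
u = 2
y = -4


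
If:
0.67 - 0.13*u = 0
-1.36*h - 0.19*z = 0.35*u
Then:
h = -0.139705882352941*z - 1.32635746606335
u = 5.15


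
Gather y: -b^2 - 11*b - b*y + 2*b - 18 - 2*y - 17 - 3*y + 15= -b^2 - 9*b + y*(-b - 5) - 20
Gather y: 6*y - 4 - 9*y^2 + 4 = -9*y^2 + 6*y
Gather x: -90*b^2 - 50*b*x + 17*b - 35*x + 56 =-90*b^2 + 17*b + x*(-50*b - 35) + 56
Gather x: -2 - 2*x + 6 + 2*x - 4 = 0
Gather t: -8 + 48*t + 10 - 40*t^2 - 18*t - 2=-40*t^2 + 30*t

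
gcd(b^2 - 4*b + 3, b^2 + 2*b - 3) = b - 1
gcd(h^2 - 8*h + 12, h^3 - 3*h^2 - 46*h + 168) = h - 6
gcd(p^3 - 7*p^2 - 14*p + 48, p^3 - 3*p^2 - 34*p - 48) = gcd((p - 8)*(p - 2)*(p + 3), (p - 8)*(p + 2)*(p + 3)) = p^2 - 5*p - 24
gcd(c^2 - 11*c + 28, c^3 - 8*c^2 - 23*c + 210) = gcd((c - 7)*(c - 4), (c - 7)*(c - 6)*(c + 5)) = c - 7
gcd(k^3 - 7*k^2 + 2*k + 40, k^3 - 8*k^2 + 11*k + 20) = k^2 - 9*k + 20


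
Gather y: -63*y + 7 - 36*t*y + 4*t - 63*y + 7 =4*t + y*(-36*t - 126) + 14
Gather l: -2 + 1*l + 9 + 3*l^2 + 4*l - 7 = 3*l^2 + 5*l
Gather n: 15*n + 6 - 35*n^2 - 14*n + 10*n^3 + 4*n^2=10*n^3 - 31*n^2 + n + 6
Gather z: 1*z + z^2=z^2 + z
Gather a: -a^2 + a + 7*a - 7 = -a^2 + 8*a - 7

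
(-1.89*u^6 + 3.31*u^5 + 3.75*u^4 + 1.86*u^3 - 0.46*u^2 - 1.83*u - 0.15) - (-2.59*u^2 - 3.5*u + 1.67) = -1.89*u^6 + 3.31*u^5 + 3.75*u^4 + 1.86*u^3 + 2.13*u^2 + 1.67*u - 1.82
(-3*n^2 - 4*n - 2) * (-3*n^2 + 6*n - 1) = 9*n^4 - 6*n^3 - 15*n^2 - 8*n + 2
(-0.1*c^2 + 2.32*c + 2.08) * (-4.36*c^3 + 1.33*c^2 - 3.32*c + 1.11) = 0.436*c^5 - 10.2482*c^4 - 5.6512*c^3 - 5.047*c^2 - 4.3304*c + 2.3088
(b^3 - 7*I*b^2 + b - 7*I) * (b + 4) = b^4 + 4*b^3 - 7*I*b^3 + b^2 - 28*I*b^2 + 4*b - 7*I*b - 28*I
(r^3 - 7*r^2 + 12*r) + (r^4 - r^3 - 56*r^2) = r^4 - 63*r^2 + 12*r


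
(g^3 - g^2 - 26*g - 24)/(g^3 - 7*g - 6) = (g^2 - 2*g - 24)/(g^2 - g - 6)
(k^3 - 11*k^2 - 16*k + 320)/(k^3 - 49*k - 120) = (k - 8)/(k + 3)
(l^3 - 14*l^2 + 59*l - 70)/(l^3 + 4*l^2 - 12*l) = (l^2 - 12*l + 35)/(l*(l + 6))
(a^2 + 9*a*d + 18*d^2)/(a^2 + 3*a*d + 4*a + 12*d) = (a + 6*d)/(a + 4)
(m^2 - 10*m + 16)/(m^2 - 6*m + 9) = (m^2 - 10*m + 16)/(m^2 - 6*m + 9)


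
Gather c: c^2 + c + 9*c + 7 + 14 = c^2 + 10*c + 21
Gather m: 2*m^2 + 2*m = 2*m^2 + 2*m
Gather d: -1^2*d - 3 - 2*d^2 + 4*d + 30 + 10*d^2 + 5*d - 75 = 8*d^2 + 8*d - 48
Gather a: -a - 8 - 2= -a - 10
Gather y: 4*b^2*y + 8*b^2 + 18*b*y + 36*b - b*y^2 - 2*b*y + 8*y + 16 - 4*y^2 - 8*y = 8*b^2 + 36*b + y^2*(-b - 4) + y*(4*b^2 + 16*b) + 16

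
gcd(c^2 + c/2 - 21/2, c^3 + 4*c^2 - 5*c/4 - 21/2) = c + 7/2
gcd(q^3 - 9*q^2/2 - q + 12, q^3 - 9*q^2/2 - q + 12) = q^3 - 9*q^2/2 - q + 12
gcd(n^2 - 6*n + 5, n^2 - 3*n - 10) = n - 5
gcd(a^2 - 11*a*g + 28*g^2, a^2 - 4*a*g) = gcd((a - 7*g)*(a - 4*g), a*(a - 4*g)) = a - 4*g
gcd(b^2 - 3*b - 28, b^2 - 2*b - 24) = b + 4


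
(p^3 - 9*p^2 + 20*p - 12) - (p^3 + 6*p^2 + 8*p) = -15*p^2 + 12*p - 12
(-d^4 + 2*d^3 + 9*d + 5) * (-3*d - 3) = 3*d^5 - 3*d^4 - 6*d^3 - 27*d^2 - 42*d - 15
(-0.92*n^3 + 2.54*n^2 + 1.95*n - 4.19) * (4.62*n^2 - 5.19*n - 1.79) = -4.2504*n^5 + 16.5096*n^4 - 2.5268*n^3 - 34.0249*n^2 + 18.2556*n + 7.5001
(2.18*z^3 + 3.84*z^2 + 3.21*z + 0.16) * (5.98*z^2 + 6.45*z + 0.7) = 13.0364*z^5 + 37.0242*z^4 + 45.4898*z^3 + 24.3493*z^2 + 3.279*z + 0.112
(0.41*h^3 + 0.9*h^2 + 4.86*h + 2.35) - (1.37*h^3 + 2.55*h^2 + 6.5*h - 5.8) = -0.96*h^3 - 1.65*h^2 - 1.64*h + 8.15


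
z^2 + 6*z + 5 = (z + 1)*(z + 5)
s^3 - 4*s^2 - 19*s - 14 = (s - 7)*(s + 1)*(s + 2)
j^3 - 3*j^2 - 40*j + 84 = (j - 7)*(j - 2)*(j + 6)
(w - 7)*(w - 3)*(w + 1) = w^3 - 9*w^2 + 11*w + 21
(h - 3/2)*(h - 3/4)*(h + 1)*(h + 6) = h^4 + 19*h^3/4 - 69*h^2/8 - 45*h/8 + 27/4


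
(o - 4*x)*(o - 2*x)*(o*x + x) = o^3*x - 6*o^2*x^2 + o^2*x + 8*o*x^3 - 6*o*x^2 + 8*x^3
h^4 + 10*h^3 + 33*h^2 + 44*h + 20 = (h + 1)*(h + 2)^2*(h + 5)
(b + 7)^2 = b^2 + 14*b + 49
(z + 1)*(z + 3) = z^2 + 4*z + 3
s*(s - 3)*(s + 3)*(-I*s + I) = -I*s^4 + I*s^3 + 9*I*s^2 - 9*I*s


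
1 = 1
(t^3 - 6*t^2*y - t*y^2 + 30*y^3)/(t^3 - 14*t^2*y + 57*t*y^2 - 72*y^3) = (t^2 - 3*t*y - 10*y^2)/(t^2 - 11*t*y + 24*y^2)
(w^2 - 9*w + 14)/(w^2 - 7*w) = (w - 2)/w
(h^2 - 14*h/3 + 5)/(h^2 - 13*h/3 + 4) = (3*h - 5)/(3*h - 4)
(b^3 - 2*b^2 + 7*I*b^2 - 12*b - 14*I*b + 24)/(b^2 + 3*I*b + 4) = (b^2 + b*(-2 + 3*I) - 6*I)/(b - I)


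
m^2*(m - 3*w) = m^3 - 3*m^2*w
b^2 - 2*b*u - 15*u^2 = (b - 5*u)*(b + 3*u)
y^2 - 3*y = y*(y - 3)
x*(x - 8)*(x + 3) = x^3 - 5*x^2 - 24*x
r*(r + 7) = r^2 + 7*r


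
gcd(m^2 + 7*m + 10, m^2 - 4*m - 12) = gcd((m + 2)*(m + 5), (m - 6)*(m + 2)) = m + 2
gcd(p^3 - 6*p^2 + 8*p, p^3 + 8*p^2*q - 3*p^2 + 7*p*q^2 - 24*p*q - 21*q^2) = 1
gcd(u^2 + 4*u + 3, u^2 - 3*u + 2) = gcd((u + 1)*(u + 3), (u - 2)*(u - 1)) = 1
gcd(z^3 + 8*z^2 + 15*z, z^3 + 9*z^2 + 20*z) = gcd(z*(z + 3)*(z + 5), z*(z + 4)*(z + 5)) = z^2 + 5*z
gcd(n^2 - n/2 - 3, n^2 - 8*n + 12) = n - 2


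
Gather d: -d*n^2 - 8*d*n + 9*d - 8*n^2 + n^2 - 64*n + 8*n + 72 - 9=d*(-n^2 - 8*n + 9) - 7*n^2 - 56*n + 63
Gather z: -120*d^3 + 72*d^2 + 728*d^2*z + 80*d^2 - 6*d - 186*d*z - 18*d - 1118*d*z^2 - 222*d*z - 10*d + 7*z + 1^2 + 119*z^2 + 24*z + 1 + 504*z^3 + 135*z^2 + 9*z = -120*d^3 + 152*d^2 - 34*d + 504*z^3 + z^2*(254 - 1118*d) + z*(728*d^2 - 408*d + 40) + 2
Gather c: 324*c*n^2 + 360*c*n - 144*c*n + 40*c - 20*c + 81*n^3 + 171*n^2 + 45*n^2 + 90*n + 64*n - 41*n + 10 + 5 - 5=c*(324*n^2 + 216*n + 20) + 81*n^3 + 216*n^2 + 113*n + 10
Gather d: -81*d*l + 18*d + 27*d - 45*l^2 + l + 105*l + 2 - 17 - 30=d*(45 - 81*l) - 45*l^2 + 106*l - 45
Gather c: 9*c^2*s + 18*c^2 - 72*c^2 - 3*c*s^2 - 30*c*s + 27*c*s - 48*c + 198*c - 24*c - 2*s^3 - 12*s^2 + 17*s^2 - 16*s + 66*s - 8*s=c^2*(9*s - 54) + c*(-3*s^2 - 3*s + 126) - 2*s^3 + 5*s^2 + 42*s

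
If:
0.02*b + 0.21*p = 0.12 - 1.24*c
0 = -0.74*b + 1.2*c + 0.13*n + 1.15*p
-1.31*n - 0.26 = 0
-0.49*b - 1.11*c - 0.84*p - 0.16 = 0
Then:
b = -0.21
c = 0.14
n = -0.20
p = -0.26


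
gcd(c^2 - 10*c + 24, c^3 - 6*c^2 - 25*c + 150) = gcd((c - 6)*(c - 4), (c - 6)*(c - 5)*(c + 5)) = c - 6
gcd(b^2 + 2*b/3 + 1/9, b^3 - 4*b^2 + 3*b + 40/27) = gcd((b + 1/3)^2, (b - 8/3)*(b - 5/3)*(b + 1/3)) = b + 1/3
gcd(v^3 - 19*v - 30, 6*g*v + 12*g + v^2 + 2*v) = v + 2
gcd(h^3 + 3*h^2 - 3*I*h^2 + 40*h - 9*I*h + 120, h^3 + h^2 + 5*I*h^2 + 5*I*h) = h + 5*I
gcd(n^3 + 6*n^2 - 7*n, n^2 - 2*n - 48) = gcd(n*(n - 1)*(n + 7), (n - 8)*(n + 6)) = 1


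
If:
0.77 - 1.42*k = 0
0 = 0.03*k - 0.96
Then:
No Solution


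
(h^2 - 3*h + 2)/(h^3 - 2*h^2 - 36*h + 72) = (h - 1)/(h^2 - 36)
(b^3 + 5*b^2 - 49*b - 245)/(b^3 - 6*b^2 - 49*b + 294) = (b + 5)/(b - 6)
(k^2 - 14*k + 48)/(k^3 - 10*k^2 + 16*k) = (k - 6)/(k*(k - 2))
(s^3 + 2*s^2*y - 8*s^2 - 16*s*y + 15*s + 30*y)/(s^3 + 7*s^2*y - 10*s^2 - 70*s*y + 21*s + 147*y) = (s^2 + 2*s*y - 5*s - 10*y)/(s^2 + 7*s*y - 7*s - 49*y)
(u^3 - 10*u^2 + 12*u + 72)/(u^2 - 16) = (u^3 - 10*u^2 + 12*u + 72)/(u^2 - 16)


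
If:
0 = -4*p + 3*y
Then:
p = 3*y/4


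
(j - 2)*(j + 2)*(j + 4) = j^3 + 4*j^2 - 4*j - 16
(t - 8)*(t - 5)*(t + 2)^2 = t^4 - 9*t^3 - 8*t^2 + 108*t + 160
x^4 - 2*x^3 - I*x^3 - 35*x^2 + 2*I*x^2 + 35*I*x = x*(x - 7)*(x + 5)*(x - I)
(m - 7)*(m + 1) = m^2 - 6*m - 7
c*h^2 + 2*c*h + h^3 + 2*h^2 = h*(c + h)*(h + 2)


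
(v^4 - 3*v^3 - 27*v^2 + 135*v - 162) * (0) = 0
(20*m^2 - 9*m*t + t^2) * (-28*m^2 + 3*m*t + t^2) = -560*m^4 + 312*m^3*t - 35*m^2*t^2 - 6*m*t^3 + t^4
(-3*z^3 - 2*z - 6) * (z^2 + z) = -3*z^5 - 3*z^4 - 2*z^3 - 8*z^2 - 6*z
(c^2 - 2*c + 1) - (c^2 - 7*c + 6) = 5*c - 5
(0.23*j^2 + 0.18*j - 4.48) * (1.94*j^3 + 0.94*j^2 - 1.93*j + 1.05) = 0.4462*j^5 + 0.5654*j^4 - 8.9659*j^3 - 4.3171*j^2 + 8.8354*j - 4.704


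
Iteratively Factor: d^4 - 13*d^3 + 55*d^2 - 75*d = (d)*(d^3 - 13*d^2 + 55*d - 75) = d*(d - 5)*(d^2 - 8*d + 15) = d*(d - 5)^2*(d - 3)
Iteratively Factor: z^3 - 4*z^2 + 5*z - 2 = (z - 1)*(z^2 - 3*z + 2) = (z - 1)^2*(z - 2)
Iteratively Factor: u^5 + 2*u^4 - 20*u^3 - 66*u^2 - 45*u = (u + 3)*(u^4 - u^3 - 17*u^2 - 15*u) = (u + 3)^2*(u^3 - 4*u^2 - 5*u) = u*(u + 3)^2*(u^2 - 4*u - 5) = u*(u - 5)*(u + 3)^2*(u + 1)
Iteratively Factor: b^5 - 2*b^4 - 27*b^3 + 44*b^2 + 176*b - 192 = (b - 1)*(b^4 - b^3 - 28*b^2 + 16*b + 192) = (b - 4)*(b - 1)*(b^3 + 3*b^2 - 16*b - 48) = (b - 4)*(b - 1)*(b + 3)*(b^2 - 16) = (b - 4)*(b - 1)*(b + 3)*(b + 4)*(b - 4)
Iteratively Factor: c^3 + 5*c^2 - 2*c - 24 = (c + 4)*(c^2 + c - 6) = (c - 2)*(c + 4)*(c + 3)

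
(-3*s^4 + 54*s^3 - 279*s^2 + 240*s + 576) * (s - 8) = -3*s^5 + 78*s^4 - 711*s^3 + 2472*s^2 - 1344*s - 4608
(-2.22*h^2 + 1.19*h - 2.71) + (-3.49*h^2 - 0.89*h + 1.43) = -5.71*h^2 + 0.3*h - 1.28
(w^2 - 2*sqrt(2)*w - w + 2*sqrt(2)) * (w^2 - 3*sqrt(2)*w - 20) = w^4 - 5*sqrt(2)*w^3 - w^3 - 8*w^2 + 5*sqrt(2)*w^2 + 8*w + 40*sqrt(2)*w - 40*sqrt(2)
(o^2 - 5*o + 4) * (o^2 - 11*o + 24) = o^4 - 16*o^3 + 83*o^2 - 164*o + 96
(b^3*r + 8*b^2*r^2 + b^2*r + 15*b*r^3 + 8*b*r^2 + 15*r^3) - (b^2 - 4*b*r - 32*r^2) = b^3*r + 8*b^2*r^2 + b^2*r - b^2 + 15*b*r^3 + 8*b*r^2 + 4*b*r + 15*r^3 + 32*r^2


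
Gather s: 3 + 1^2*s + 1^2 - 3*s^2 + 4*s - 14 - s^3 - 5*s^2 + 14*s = -s^3 - 8*s^2 + 19*s - 10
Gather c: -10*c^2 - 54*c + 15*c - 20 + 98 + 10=-10*c^2 - 39*c + 88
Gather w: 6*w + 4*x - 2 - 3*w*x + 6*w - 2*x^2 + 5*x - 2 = w*(12 - 3*x) - 2*x^2 + 9*x - 4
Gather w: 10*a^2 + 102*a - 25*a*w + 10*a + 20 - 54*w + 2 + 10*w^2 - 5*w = 10*a^2 + 112*a + 10*w^2 + w*(-25*a - 59) + 22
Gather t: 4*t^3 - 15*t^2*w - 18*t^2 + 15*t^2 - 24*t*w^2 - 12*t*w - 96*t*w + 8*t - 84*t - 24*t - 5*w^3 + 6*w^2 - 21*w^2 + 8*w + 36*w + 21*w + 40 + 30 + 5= 4*t^3 + t^2*(-15*w - 3) + t*(-24*w^2 - 108*w - 100) - 5*w^3 - 15*w^2 + 65*w + 75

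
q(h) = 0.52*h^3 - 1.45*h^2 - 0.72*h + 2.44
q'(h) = 1.56*h^2 - 2.9*h - 0.72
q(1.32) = 0.16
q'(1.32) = -1.83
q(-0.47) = 2.40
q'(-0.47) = 0.99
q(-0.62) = 2.21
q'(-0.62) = 1.68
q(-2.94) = -21.19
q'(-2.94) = 21.29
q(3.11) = 1.82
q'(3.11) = 5.35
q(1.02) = 0.75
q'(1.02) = -2.05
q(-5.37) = -116.03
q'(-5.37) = 59.84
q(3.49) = 4.37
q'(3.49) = 8.16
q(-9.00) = -487.61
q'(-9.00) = 151.74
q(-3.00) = -22.49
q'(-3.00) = 22.02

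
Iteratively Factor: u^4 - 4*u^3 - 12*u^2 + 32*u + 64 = (u + 2)*(u^3 - 6*u^2 + 32) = (u - 4)*(u + 2)*(u^2 - 2*u - 8) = (u - 4)*(u + 2)^2*(u - 4)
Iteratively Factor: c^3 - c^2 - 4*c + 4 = (c + 2)*(c^2 - 3*c + 2) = (c - 2)*(c + 2)*(c - 1)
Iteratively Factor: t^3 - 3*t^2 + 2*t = (t - 2)*(t^2 - t) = (t - 2)*(t - 1)*(t)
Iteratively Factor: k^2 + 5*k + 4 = (k + 4)*(k + 1)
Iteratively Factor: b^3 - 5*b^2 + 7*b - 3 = (b - 3)*(b^2 - 2*b + 1) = (b - 3)*(b - 1)*(b - 1)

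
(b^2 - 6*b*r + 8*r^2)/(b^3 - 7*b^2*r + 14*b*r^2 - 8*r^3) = 1/(b - r)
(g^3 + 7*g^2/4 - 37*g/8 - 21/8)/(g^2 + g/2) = g + 5/4 - 21/(4*g)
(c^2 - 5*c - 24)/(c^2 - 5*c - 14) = (-c^2 + 5*c + 24)/(-c^2 + 5*c + 14)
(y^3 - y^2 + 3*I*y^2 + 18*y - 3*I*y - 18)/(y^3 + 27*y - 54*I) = (y - 1)/(y - 3*I)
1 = 1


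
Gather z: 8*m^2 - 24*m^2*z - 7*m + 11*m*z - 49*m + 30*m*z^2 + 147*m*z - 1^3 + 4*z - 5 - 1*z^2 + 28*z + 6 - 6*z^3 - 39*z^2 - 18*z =8*m^2 - 56*m - 6*z^3 + z^2*(30*m - 40) + z*(-24*m^2 + 158*m + 14)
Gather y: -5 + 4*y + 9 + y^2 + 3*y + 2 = y^2 + 7*y + 6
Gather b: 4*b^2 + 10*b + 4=4*b^2 + 10*b + 4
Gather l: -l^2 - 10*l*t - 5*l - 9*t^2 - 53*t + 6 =-l^2 + l*(-10*t - 5) - 9*t^2 - 53*t + 6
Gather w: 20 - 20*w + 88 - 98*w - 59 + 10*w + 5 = 54 - 108*w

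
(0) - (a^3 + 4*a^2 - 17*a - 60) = -a^3 - 4*a^2 + 17*a + 60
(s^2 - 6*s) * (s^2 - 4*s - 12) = s^4 - 10*s^3 + 12*s^2 + 72*s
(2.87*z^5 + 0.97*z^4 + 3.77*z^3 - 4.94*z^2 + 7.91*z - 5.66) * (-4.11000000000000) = -11.7957*z^5 - 3.9867*z^4 - 15.4947*z^3 + 20.3034*z^2 - 32.5101*z + 23.2626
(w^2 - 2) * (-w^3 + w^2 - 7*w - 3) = -w^5 + w^4 - 5*w^3 - 5*w^2 + 14*w + 6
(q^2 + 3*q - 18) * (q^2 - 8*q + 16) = q^4 - 5*q^3 - 26*q^2 + 192*q - 288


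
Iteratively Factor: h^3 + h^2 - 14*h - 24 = (h - 4)*(h^2 + 5*h + 6) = (h - 4)*(h + 2)*(h + 3)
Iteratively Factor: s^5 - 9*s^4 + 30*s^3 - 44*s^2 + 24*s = (s - 2)*(s^4 - 7*s^3 + 16*s^2 - 12*s) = (s - 3)*(s - 2)*(s^3 - 4*s^2 + 4*s) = (s - 3)*(s - 2)^2*(s^2 - 2*s) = s*(s - 3)*(s - 2)^2*(s - 2)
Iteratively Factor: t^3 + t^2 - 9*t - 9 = (t + 3)*(t^2 - 2*t - 3) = (t + 1)*(t + 3)*(t - 3)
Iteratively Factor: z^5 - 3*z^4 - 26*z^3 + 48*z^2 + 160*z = (z - 4)*(z^4 + z^3 - 22*z^2 - 40*z) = (z - 5)*(z - 4)*(z^3 + 6*z^2 + 8*z) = z*(z - 5)*(z - 4)*(z^2 + 6*z + 8) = z*(z - 5)*(z - 4)*(z + 2)*(z + 4)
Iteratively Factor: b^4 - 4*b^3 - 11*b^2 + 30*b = (b - 2)*(b^3 - 2*b^2 - 15*b) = (b - 2)*(b + 3)*(b^2 - 5*b) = b*(b - 2)*(b + 3)*(b - 5)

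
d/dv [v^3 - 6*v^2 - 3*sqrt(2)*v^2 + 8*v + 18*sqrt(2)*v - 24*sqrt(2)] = 3*v^2 - 12*v - 6*sqrt(2)*v + 8 + 18*sqrt(2)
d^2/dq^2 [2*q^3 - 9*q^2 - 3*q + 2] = 12*q - 18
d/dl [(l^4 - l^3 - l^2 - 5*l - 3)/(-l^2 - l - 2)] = (-2*l^5 - 2*l^4 - 6*l^3 + 2*l^2 - 2*l + 7)/(l^4 + 2*l^3 + 5*l^2 + 4*l + 4)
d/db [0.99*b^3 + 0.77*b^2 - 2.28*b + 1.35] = 2.97*b^2 + 1.54*b - 2.28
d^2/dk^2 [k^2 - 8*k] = 2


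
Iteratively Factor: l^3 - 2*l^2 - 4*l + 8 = (l + 2)*(l^2 - 4*l + 4) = (l - 2)*(l + 2)*(l - 2)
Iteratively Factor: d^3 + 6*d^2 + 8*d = (d + 2)*(d^2 + 4*d) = d*(d + 2)*(d + 4)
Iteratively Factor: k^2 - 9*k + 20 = (k - 5)*(k - 4)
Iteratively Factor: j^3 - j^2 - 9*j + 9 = (j - 3)*(j^2 + 2*j - 3) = (j - 3)*(j + 3)*(j - 1)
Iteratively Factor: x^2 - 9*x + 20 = (x - 5)*(x - 4)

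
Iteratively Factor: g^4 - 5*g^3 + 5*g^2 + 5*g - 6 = (g - 1)*(g^3 - 4*g^2 + g + 6) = (g - 1)*(g + 1)*(g^2 - 5*g + 6) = (g - 3)*(g - 1)*(g + 1)*(g - 2)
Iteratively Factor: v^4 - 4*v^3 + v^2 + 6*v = (v - 2)*(v^3 - 2*v^2 - 3*v) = v*(v - 2)*(v^2 - 2*v - 3) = v*(v - 3)*(v - 2)*(v + 1)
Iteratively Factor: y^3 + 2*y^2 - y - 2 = (y - 1)*(y^2 + 3*y + 2) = (y - 1)*(y + 2)*(y + 1)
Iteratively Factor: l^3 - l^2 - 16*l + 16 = (l + 4)*(l^2 - 5*l + 4) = (l - 4)*(l + 4)*(l - 1)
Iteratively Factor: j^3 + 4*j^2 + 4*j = (j + 2)*(j^2 + 2*j) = (j + 2)^2*(j)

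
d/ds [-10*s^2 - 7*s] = -20*s - 7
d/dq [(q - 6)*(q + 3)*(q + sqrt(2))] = 3*q^2 - 6*q + 2*sqrt(2)*q - 18 - 3*sqrt(2)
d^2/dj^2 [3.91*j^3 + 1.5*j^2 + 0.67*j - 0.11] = 23.46*j + 3.0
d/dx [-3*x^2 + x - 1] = 1 - 6*x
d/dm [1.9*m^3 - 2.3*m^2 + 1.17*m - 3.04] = 5.7*m^2 - 4.6*m + 1.17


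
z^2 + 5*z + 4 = (z + 1)*(z + 4)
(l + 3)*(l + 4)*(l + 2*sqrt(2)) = l^3 + 2*sqrt(2)*l^2 + 7*l^2 + 12*l + 14*sqrt(2)*l + 24*sqrt(2)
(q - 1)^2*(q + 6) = q^3 + 4*q^2 - 11*q + 6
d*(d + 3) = d^2 + 3*d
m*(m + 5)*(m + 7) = m^3 + 12*m^2 + 35*m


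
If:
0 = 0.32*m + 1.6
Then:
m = -5.00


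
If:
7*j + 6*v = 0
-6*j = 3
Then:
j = -1/2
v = 7/12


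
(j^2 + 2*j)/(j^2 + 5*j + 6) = j/(j + 3)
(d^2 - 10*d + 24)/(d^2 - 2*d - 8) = (d - 6)/(d + 2)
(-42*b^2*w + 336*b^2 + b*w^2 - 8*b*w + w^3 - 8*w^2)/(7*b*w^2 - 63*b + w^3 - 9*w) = (-6*b*w + 48*b + w^2 - 8*w)/(w^2 - 9)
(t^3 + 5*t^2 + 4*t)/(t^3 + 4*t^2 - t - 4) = t/(t - 1)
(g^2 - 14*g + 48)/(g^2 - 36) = (g - 8)/(g + 6)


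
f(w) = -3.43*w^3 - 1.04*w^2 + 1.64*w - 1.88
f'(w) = -10.29*w^2 - 2.08*w + 1.64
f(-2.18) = 25.14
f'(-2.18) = -42.73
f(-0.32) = -2.40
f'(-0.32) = 1.25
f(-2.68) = 52.28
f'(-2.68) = -66.69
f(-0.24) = -2.29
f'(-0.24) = 1.55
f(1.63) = -16.82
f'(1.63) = -29.09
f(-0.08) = -2.02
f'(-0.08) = 1.74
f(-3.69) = 150.24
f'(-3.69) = -130.79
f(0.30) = -1.57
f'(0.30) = 0.09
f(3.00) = -98.93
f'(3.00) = -97.21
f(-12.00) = 5755.72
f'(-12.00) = -1455.16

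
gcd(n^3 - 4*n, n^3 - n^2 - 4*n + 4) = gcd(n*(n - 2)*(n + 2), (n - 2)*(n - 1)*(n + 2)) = n^2 - 4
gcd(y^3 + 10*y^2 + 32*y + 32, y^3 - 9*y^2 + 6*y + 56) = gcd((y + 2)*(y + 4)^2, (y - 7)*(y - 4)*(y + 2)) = y + 2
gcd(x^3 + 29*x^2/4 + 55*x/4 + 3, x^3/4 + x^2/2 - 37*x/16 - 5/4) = x + 4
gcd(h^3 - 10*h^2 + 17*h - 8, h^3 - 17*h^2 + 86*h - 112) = h - 8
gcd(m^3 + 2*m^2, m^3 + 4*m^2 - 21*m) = m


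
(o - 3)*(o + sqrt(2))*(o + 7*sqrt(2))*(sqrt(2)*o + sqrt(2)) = sqrt(2)*o^4 - 2*sqrt(2)*o^3 + 16*o^3 - 32*o^2 + 11*sqrt(2)*o^2 - 48*o - 28*sqrt(2)*o - 42*sqrt(2)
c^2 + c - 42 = (c - 6)*(c + 7)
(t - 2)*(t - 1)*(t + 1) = t^3 - 2*t^2 - t + 2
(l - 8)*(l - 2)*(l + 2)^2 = l^4 - 6*l^3 - 20*l^2 + 24*l + 64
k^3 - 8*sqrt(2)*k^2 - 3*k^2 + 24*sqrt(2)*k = k*(k - 3)*(k - 8*sqrt(2))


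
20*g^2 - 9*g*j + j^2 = (-5*g + j)*(-4*g + j)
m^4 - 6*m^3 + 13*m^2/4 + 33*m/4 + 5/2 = (m - 5)*(m - 2)*(m + 1/2)^2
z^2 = z^2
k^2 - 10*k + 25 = (k - 5)^2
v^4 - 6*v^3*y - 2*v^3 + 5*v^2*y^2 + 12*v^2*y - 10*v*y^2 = v*(v - 2)*(v - 5*y)*(v - y)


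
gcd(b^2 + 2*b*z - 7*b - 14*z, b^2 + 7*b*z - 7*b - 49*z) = b - 7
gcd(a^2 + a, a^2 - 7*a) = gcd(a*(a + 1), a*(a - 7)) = a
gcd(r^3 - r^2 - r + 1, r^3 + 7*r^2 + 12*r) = 1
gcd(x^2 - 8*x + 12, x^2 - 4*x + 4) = x - 2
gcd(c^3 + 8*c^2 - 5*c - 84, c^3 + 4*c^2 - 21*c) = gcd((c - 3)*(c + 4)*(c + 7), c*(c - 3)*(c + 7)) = c^2 + 4*c - 21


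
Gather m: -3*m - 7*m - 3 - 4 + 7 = -10*m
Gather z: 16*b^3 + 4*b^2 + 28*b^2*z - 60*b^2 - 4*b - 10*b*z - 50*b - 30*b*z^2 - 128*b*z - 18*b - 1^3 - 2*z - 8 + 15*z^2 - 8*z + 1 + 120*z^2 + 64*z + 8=16*b^3 - 56*b^2 - 72*b + z^2*(135 - 30*b) + z*(28*b^2 - 138*b + 54)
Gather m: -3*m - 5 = -3*m - 5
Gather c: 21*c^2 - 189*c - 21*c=21*c^2 - 210*c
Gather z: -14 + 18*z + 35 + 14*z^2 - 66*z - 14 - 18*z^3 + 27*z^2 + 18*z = -18*z^3 + 41*z^2 - 30*z + 7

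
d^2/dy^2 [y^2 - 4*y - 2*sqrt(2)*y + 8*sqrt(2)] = 2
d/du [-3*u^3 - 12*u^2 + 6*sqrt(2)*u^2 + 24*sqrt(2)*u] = -9*u^2 - 24*u + 12*sqrt(2)*u + 24*sqrt(2)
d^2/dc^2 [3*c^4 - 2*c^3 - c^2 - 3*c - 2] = 36*c^2 - 12*c - 2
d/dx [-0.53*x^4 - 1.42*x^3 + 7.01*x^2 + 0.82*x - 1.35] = -2.12*x^3 - 4.26*x^2 + 14.02*x + 0.82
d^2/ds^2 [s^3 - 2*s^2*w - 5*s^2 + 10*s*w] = 6*s - 4*w - 10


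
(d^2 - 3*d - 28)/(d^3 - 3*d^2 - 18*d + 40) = (d - 7)/(d^2 - 7*d + 10)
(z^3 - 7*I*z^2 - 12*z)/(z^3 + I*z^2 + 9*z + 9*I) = z*(z - 4*I)/(z^2 + 4*I*z - 3)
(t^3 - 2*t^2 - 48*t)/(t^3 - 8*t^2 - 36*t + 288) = t/(t - 6)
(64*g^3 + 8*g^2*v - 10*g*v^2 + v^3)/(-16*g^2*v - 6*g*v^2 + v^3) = (-4*g + v)/v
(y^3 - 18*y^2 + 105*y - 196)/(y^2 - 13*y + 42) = (y^2 - 11*y + 28)/(y - 6)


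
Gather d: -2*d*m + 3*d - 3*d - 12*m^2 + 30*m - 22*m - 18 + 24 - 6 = -2*d*m - 12*m^2 + 8*m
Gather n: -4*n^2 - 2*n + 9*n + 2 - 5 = -4*n^2 + 7*n - 3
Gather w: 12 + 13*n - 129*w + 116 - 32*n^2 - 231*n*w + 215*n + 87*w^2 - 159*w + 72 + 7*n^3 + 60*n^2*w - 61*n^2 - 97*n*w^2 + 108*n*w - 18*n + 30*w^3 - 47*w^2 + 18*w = 7*n^3 - 93*n^2 + 210*n + 30*w^3 + w^2*(40 - 97*n) + w*(60*n^2 - 123*n - 270) + 200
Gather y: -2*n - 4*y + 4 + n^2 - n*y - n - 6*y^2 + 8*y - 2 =n^2 - 3*n - 6*y^2 + y*(4 - n) + 2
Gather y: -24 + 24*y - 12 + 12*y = 36*y - 36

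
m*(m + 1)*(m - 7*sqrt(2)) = m^3 - 7*sqrt(2)*m^2 + m^2 - 7*sqrt(2)*m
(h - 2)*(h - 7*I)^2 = h^3 - 2*h^2 - 14*I*h^2 - 49*h + 28*I*h + 98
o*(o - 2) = o^2 - 2*o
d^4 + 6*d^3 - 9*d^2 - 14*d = d*(d - 2)*(d + 1)*(d + 7)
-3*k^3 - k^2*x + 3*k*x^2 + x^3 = (-k + x)*(k + x)*(3*k + x)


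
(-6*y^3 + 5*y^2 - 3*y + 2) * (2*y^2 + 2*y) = -12*y^5 - 2*y^4 + 4*y^3 - 2*y^2 + 4*y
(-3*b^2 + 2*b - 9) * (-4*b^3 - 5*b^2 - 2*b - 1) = 12*b^5 + 7*b^4 + 32*b^3 + 44*b^2 + 16*b + 9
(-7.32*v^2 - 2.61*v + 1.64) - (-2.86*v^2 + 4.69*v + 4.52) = -4.46*v^2 - 7.3*v - 2.88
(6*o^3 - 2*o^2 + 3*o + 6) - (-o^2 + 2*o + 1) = 6*o^3 - o^2 + o + 5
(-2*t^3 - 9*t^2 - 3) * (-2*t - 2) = 4*t^4 + 22*t^3 + 18*t^2 + 6*t + 6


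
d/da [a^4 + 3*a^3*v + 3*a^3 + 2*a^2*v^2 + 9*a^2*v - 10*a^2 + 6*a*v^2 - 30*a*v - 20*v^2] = 4*a^3 + 9*a^2*v + 9*a^2 + 4*a*v^2 + 18*a*v - 20*a + 6*v^2 - 30*v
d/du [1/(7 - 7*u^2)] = 2*u/(7*(u^2 - 1)^2)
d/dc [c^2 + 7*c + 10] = 2*c + 7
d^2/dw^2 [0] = 0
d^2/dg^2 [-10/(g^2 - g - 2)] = 20*(-g^2 + g + (2*g - 1)^2 + 2)/(-g^2 + g + 2)^3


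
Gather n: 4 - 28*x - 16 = -28*x - 12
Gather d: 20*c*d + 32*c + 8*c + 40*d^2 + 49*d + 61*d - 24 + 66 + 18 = 40*c + 40*d^2 + d*(20*c + 110) + 60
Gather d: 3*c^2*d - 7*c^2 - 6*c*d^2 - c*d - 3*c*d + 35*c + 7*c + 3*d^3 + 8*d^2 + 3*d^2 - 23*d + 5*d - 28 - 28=-7*c^2 + 42*c + 3*d^3 + d^2*(11 - 6*c) + d*(3*c^2 - 4*c - 18) - 56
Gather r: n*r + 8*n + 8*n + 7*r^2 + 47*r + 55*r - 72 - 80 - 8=16*n + 7*r^2 + r*(n + 102) - 160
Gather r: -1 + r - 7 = r - 8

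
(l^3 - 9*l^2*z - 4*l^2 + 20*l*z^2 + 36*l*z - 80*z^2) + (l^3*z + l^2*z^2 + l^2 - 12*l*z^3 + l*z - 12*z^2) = l^3*z + l^3 + l^2*z^2 - 9*l^2*z - 3*l^2 - 12*l*z^3 + 20*l*z^2 + 37*l*z - 92*z^2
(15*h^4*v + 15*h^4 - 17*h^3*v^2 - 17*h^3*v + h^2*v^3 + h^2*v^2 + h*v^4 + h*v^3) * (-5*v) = -75*h^4*v^2 - 75*h^4*v + 85*h^3*v^3 + 85*h^3*v^2 - 5*h^2*v^4 - 5*h^2*v^3 - 5*h*v^5 - 5*h*v^4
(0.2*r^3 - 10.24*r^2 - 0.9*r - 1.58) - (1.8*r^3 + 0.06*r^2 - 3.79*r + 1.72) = -1.6*r^3 - 10.3*r^2 + 2.89*r - 3.3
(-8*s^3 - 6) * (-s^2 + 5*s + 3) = 8*s^5 - 40*s^4 - 24*s^3 + 6*s^2 - 30*s - 18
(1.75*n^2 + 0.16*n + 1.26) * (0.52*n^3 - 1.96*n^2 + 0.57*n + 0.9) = 0.91*n^5 - 3.3468*n^4 + 1.3391*n^3 - 0.8034*n^2 + 0.8622*n + 1.134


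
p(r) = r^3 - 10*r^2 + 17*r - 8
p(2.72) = -15.62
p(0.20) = -4.99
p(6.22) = -48.50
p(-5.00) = -468.00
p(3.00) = -20.00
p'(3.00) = -16.00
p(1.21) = -0.30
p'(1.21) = -2.81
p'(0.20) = 13.12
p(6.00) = -50.00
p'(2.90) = -15.77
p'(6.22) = 8.67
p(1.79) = -3.88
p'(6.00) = 5.00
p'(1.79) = -9.19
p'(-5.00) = 192.00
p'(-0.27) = 22.62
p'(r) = 3*r^2 - 20*r + 17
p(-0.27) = -13.34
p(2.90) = -18.41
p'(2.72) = -15.20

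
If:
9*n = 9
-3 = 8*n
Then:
No Solution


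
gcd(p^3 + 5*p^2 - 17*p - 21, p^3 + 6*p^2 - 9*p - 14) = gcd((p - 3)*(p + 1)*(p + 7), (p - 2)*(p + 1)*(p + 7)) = p^2 + 8*p + 7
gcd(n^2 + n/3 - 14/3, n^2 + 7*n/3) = n + 7/3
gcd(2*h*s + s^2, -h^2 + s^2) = 1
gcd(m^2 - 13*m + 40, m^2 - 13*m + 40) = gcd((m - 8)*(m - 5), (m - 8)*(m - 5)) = m^2 - 13*m + 40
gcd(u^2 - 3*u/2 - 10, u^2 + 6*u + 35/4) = u + 5/2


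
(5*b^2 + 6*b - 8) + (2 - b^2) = 4*b^2 + 6*b - 6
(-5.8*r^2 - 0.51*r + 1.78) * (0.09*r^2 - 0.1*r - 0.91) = -0.522*r^4 + 0.5341*r^3 + 5.4892*r^2 + 0.2861*r - 1.6198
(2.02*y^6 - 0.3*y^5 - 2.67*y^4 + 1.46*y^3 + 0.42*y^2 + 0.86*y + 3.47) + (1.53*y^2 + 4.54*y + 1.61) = 2.02*y^6 - 0.3*y^5 - 2.67*y^4 + 1.46*y^3 + 1.95*y^2 + 5.4*y + 5.08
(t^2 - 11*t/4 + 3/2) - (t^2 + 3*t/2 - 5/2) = 4 - 17*t/4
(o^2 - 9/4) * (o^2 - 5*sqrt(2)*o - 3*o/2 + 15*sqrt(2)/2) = o^4 - 5*sqrt(2)*o^3 - 3*o^3/2 - 9*o^2/4 + 15*sqrt(2)*o^2/2 + 27*o/8 + 45*sqrt(2)*o/4 - 135*sqrt(2)/8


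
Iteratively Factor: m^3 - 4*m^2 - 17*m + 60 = (m + 4)*(m^2 - 8*m + 15) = (m - 3)*(m + 4)*(m - 5)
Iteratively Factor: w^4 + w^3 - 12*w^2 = (w)*(w^3 + w^2 - 12*w) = w*(w + 4)*(w^2 - 3*w) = w*(w - 3)*(w + 4)*(w)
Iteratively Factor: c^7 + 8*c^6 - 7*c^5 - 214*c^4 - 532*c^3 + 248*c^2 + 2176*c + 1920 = (c + 4)*(c^6 + 4*c^5 - 23*c^4 - 122*c^3 - 44*c^2 + 424*c + 480) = (c - 5)*(c + 4)*(c^5 + 9*c^4 + 22*c^3 - 12*c^2 - 104*c - 96) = (c - 5)*(c + 4)^2*(c^4 + 5*c^3 + 2*c^2 - 20*c - 24) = (c - 5)*(c - 2)*(c + 4)^2*(c^3 + 7*c^2 + 16*c + 12) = (c - 5)*(c - 2)*(c + 2)*(c + 4)^2*(c^2 + 5*c + 6) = (c - 5)*(c - 2)*(c + 2)^2*(c + 4)^2*(c + 3)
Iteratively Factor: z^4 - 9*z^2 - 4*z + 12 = (z + 2)*(z^3 - 2*z^2 - 5*z + 6) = (z - 3)*(z + 2)*(z^2 + z - 2) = (z - 3)*(z - 1)*(z + 2)*(z + 2)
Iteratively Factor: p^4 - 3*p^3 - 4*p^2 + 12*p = (p)*(p^3 - 3*p^2 - 4*p + 12) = p*(p - 2)*(p^2 - p - 6) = p*(p - 2)*(p + 2)*(p - 3)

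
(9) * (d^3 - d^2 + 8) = 9*d^3 - 9*d^2 + 72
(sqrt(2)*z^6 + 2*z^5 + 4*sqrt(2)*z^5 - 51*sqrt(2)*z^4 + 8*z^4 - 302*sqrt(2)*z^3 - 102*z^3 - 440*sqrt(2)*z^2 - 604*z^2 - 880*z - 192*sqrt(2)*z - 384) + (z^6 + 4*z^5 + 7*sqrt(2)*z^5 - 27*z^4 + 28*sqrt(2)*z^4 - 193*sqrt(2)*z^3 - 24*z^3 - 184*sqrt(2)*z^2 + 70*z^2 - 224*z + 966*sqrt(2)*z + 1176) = z^6 + sqrt(2)*z^6 + 6*z^5 + 11*sqrt(2)*z^5 - 23*sqrt(2)*z^4 - 19*z^4 - 495*sqrt(2)*z^3 - 126*z^3 - 624*sqrt(2)*z^2 - 534*z^2 - 1104*z + 774*sqrt(2)*z + 792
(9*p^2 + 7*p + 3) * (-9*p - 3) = -81*p^3 - 90*p^2 - 48*p - 9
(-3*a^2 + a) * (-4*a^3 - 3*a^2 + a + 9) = 12*a^5 + 5*a^4 - 6*a^3 - 26*a^2 + 9*a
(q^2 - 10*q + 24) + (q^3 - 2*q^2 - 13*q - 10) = q^3 - q^2 - 23*q + 14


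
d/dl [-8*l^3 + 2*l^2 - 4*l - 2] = -24*l^2 + 4*l - 4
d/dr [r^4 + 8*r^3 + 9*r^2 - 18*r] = 4*r^3 + 24*r^2 + 18*r - 18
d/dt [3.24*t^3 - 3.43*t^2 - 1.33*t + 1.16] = 9.72*t^2 - 6.86*t - 1.33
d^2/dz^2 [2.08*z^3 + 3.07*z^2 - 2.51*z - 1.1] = 12.48*z + 6.14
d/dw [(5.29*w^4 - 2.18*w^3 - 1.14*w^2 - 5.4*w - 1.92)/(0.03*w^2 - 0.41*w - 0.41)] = (0.3174*w^5 - 6.5721*w^4 - 6.888*w^3 + 3.3108*w^2 + 1.05*w + 1.4268)/(0.0009*w^4 - 0.0246*w^3 + 0.1435*w^2 + 0.3362*w + 0.1681)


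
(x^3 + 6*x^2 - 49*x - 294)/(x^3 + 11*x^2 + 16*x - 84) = (x - 7)/(x - 2)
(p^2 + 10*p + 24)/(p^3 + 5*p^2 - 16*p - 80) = (p + 6)/(p^2 + p - 20)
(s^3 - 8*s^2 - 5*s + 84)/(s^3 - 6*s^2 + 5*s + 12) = (s^2 - 4*s - 21)/(s^2 - 2*s - 3)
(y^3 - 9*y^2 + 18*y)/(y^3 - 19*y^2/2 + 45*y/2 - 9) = 2*y/(2*y - 1)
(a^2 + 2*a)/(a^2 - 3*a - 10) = a/(a - 5)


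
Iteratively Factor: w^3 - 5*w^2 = (w)*(w^2 - 5*w) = w^2*(w - 5)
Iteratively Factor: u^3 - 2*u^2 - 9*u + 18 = (u + 3)*(u^2 - 5*u + 6) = (u - 3)*(u + 3)*(u - 2)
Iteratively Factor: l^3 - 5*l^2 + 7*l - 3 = (l - 1)*(l^2 - 4*l + 3) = (l - 1)^2*(l - 3)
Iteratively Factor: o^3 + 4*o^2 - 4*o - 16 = (o + 4)*(o^2 - 4) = (o - 2)*(o + 4)*(o + 2)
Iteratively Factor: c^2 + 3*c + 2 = (c + 2)*(c + 1)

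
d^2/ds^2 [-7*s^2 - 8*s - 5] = -14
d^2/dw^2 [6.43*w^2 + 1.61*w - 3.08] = 12.8600000000000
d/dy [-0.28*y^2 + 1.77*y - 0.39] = 1.77 - 0.56*y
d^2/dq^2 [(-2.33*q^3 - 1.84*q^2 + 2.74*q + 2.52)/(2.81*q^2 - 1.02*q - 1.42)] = (7.105427357601e-15*q^4 + 9.28041600000006*q^3 + 55.088592*q^2 - 5.92732800000001*q + 9.99664)/(22.188041*q^6 - 24.162066*q^5 - 24.866814*q^4 + 23.358816*q^3 + 12.566148*q^2 - 6.170184*q - 2.863288)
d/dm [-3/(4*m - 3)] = 12/(4*m - 3)^2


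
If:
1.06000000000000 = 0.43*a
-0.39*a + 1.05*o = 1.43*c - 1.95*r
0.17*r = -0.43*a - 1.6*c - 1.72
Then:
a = 2.47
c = -0.10625*r - 1.7375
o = -2.00184523809524*r - 1.45069490586932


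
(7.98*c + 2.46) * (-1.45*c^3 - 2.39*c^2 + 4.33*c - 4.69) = -11.571*c^4 - 22.6392*c^3 + 28.674*c^2 - 26.7744*c - 11.5374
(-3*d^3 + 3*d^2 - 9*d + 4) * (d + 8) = -3*d^4 - 21*d^3 + 15*d^2 - 68*d + 32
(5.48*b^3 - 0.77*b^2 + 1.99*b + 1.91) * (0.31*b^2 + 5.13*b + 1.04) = 1.6988*b^5 + 27.8737*b^4 + 2.366*b^3 + 10.0*b^2 + 11.8679*b + 1.9864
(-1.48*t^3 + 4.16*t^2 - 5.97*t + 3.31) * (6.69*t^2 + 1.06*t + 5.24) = -9.9012*t^5 + 26.2616*t^4 - 43.2849*t^3 + 37.6141*t^2 - 27.7742*t + 17.3444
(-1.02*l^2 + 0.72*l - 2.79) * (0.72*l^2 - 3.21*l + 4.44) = -0.7344*l^4 + 3.7926*l^3 - 8.8488*l^2 + 12.1527*l - 12.3876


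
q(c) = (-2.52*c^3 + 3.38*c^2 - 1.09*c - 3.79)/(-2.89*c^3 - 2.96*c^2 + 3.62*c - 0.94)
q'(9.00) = 0.02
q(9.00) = 0.68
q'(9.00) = 0.02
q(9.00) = 0.68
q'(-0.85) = 2.67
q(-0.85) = -0.26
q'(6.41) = 0.03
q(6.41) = 0.62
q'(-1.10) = 3.88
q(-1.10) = -1.04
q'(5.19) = 0.04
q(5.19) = 0.58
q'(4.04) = 0.05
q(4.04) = 0.53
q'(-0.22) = 6.02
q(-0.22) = 1.82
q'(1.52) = -0.40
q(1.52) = 0.52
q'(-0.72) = 2.53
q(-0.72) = 0.08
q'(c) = (-7.56*c^2 + 6.76*c - 1.09)/(-2.89*c^3 - 2.96*c^2 + 3.62*c - 0.94) + (8.67*c^2 + 5.92*c - 3.62)*(-2.52*c^3 + 3.38*c^2 - 1.09*c - 3.79)/(-2.89*c^3 - 2.96*c^2 + 3.62*c - 0.94)^2 = (17.2274*c^4 - 24.545*c^3 - 16.7437*c^2 - 28.7912*c + 14.7444)/(8.3521*c^6 + 17.1088*c^5 - 12.162*c^4 - 15.9972*c^3 + 18.6692*c^2 - 6.8056*c + 0.8836)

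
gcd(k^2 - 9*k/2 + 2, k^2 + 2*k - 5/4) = k - 1/2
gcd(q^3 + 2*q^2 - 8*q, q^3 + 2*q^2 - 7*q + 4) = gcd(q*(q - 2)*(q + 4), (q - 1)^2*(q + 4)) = q + 4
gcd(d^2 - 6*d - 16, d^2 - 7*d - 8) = d - 8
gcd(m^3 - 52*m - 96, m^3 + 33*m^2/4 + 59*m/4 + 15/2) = m + 6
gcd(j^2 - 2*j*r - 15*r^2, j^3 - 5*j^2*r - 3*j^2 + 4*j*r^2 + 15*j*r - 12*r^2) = 1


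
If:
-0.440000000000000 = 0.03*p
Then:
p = -14.67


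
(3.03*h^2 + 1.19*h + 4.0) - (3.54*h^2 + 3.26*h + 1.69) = -0.51*h^2 - 2.07*h + 2.31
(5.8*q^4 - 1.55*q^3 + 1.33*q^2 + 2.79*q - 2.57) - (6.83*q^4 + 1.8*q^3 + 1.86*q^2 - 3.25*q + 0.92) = -1.03*q^4 - 3.35*q^3 - 0.53*q^2 + 6.04*q - 3.49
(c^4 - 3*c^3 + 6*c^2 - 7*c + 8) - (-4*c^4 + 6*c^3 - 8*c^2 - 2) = 5*c^4 - 9*c^3 + 14*c^2 - 7*c + 10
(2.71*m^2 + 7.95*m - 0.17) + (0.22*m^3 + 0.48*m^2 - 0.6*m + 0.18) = 0.22*m^3 + 3.19*m^2 + 7.35*m + 0.00999999999999998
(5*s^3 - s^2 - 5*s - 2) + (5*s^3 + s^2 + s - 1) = 10*s^3 - 4*s - 3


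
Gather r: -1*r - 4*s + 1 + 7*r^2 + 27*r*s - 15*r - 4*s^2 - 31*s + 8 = 7*r^2 + r*(27*s - 16) - 4*s^2 - 35*s + 9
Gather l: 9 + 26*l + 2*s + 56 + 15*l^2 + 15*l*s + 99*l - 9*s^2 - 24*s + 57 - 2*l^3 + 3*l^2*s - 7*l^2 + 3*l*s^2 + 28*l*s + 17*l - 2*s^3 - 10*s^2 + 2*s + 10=-2*l^3 + l^2*(3*s + 8) + l*(3*s^2 + 43*s + 142) - 2*s^3 - 19*s^2 - 20*s + 132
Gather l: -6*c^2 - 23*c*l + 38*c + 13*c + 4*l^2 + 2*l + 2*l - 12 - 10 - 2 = -6*c^2 + 51*c + 4*l^2 + l*(4 - 23*c) - 24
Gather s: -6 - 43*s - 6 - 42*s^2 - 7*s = -42*s^2 - 50*s - 12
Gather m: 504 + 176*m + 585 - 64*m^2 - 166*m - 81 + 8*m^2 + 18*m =-56*m^2 + 28*m + 1008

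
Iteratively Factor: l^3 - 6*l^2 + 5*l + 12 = (l + 1)*(l^2 - 7*l + 12) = (l - 4)*(l + 1)*(l - 3)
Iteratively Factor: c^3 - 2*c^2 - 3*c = (c)*(c^2 - 2*c - 3) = c*(c + 1)*(c - 3)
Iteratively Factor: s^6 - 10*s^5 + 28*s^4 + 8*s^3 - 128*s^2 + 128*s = (s + 2)*(s^5 - 12*s^4 + 52*s^3 - 96*s^2 + 64*s) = (s - 2)*(s + 2)*(s^4 - 10*s^3 + 32*s^2 - 32*s) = (s - 4)*(s - 2)*(s + 2)*(s^3 - 6*s^2 + 8*s) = s*(s - 4)*(s - 2)*(s + 2)*(s^2 - 6*s + 8) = s*(s - 4)*(s - 2)^2*(s + 2)*(s - 4)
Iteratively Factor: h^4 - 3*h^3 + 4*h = (h)*(h^3 - 3*h^2 + 4) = h*(h - 2)*(h^2 - h - 2) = h*(h - 2)^2*(h + 1)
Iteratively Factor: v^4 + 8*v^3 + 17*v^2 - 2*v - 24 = (v + 2)*(v^3 + 6*v^2 + 5*v - 12) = (v - 1)*(v + 2)*(v^2 + 7*v + 12) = (v - 1)*(v + 2)*(v + 3)*(v + 4)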